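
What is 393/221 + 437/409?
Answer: 257314/90389 ≈ 2.8467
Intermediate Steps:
393/221 + 437/409 = 257314/90389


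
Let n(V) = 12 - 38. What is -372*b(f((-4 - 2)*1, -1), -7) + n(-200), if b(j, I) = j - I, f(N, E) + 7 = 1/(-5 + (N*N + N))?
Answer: -1022/25 ≈ -40.880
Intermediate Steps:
f(N, E) = -7 + 1/(-5 + N + N²) (f(N, E) = -7 + 1/(-5 + (N*N + N)) = -7 + 1/(-5 + (N² + N)) = -7 + 1/(-5 + (N + N²)) = -7 + 1/(-5 + N + N²))
n(V) = -26
-372*b(f((-4 - 2)*1, -1), -7) + n(-200) = -372*((36 - 7*(-4 - 2) - 7*(-4 - 2)²)/(-5 + (-4 - 2)*1 + ((-4 - 2)*1)²) - 1*(-7)) - 26 = -372*((36 - (-42) - 7*(-6*1)²)/(-5 - 6*1 + (-6*1)²) + 7) - 26 = -372*((36 - 7*(-6) - 7*(-6)²)/(-5 - 6 + (-6)²) + 7) - 26 = -372*((36 + 42 - 7*36)/(-5 - 6 + 36) + 7) - 26 = -372*((36 + 42 - 252)/25 + 7) - 26 = -372*((1/25)*(-174) + 7) - 26 = -372*(-174/25 + 7) - 26 = -372*1/25 - 26 = -372/25 - 26 = -1022/25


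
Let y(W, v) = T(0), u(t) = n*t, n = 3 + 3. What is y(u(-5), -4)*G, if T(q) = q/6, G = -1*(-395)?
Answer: 0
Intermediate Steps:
G = 395
n = 6
u(t) = 6*t
T(q) = q/6 (T(q) = q*(1/6) = q/6)
y(W, v) = 0 (y(W, v) = (1/6)*0 = 0)
y(u(-5), -4)*G = 0*395 = 0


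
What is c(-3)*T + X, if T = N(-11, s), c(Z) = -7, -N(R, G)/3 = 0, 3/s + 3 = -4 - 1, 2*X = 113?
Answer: 113/2 ≈ 56.500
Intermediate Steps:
X = 113/2 (X = (1/2)*113 = 113/2 ≈ 56.500)
s = -3/8 (s = 3/(-3 + (-4 - 1)) = 3/(-3 - 5) = 3/(-8) = 3*(-1/8) = -3/8 ≈ -0.37500)
N(R, G) = 0 (N(R, G) = -3*0 = 0)
T = 0
c(-3)*T + X = -7*0 + 113/2 = 0 + 113/2 = 113/2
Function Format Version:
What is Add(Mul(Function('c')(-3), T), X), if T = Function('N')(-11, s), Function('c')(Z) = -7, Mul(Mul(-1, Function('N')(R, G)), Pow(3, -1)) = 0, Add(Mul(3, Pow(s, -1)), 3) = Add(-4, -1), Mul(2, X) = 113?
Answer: Rational(113, 2) ≈ 56.500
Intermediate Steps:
X = Rational(113, 2) (X = Mul(Rational(1, 2), 113) = Rational(113, 2) ≈ 56.500)
s = Rational(-3, 8) (s = Mul(3, Pow(Add(-3, Add(-4, -1)), -1)) = Mul(3, Pow(Add(-3, -5), -1)) = Mul(3, Pow(-8, -1)) = Mul(3, Rational(-1, 8)) = Rational(-3, 8) ≈ -0.37500)
Function('N')(R, G) = 0 (Function('N')(R, G) = Mul(-3, 0) = 0)
T = 0
Add(Mul(Function('c')(-3), T), X) = Add(Mul(-7, 0), Rational(113, 2)) = Add(0, Rational(113, 2)) = Rational(113, 2)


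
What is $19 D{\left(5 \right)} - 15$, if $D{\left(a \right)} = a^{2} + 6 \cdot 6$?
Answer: $1144$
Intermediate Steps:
$D{\left(a \right)} = 36 + a^{2}$ ($D{\left(a \right)} = a^{2} + 36 = 36 + a^{2}$)
$19 D{\left(5 \right)} - 15 = 19 \left(36 + 5^{2}\right) - 15 = 19 \left(36 + 25\right) - 15 = 19 \cdot 61 - 15 = 1159 - 15 = 1144$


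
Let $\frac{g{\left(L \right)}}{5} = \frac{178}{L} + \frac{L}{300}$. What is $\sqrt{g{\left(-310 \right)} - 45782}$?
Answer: $\frac{i \sqrt{1584152142}}{186} \approx 213.99 i$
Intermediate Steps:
$g{\left(L \right)} = \frac{890}{L} + \frac{L}{60}$ ($g{\left(L \right)} = 5 \left(\frac{178}{L} + \frac{L}{300}\right) = \frac{890}{L} + \frac{L}{60}$)
$\sqrt{g{\left(-310 \right)} - 45782} = \sqrt{\left(\frac{890}{-310} + \frac{1}{60} \left(-310\right)\right) - 45782} = \sqrt{\left(890 \left(- \frac{1}{310}\right) - \frac{31}{6}\right) - 45782} = \sqrt{\left(- \frac{89}{31} - \frac{31}{6}\right) - 45782} = \sqrt{- \frac{1495}{186} - 45782} = \sqrt{- \frac{8516947}{186}} = \frac{i \sqrt{1584152142}}{186}$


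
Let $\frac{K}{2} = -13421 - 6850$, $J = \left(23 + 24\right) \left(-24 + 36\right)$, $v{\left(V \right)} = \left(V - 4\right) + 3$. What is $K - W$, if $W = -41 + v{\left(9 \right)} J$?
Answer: $-45013$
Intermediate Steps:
$v{\left(V \right)} = -1 + V$ ($v{\left(V \right)} = \left(-4 + V\right) + 3 = -1 + V$)
$J = 564$ ($J = 47 \cdot 12 = 564$)
$K = -40542$ ($K = 2 \left(-13421 - 6850\right) = 2 \left(-20271\right) = -40542$)
$W = 4471$ ($W = -41 + \left(-1 + 9\right) 564 = -41 + 8 \cdot 564 = -41 + 4512 = 4471$)
$K - W = -40542 - 4471 = -45013$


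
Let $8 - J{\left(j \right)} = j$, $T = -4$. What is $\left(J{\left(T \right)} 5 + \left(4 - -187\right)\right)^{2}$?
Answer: $63001$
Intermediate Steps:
$J{\left(j \right)} = 8 - j$
$\left(J{\left(T \right)} 5 + \left(4 - -187\right)\right)^{2} = \left(\left(8 - -4\right) 5 + \left(4 - -187\right)\right)^{2} = \left(\left(8 + 4\right) 5 + \left(4 + 187\right)\right)^{2} = \left(12 \cdot 5 + 191\right)^{2} = \left(60 + 191\right)^{2} = 251^{2} = 63001$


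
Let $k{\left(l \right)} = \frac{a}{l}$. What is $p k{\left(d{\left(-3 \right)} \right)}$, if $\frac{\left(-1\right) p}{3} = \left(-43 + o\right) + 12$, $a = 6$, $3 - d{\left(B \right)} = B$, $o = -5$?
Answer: $108$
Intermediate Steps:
$d{\left(B \right)} = 3 - B$
$p = 108$ ($p = - 3 \left(\left(-43 - 5\right) + 12\right) = - 3 \left(-48 + 12\right) = \left(-3\right) \left(-36\right) = 108$)
$k{\left(l \right)} = \frac{6}{l}$
$p k{\left(d{\left(-3 \right)} \right)} = 108 \frac{6}{3 - -3} = 108 \frac{6}{3 + 3} = 108 \cdot \frac{6}{6} = 108 \cdot 6 \cdot \frac{1}{6} = 108 \cdot 1 = 108$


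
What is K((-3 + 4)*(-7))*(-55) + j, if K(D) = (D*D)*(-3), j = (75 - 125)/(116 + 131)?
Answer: 1996945/247 ≈ 8084.8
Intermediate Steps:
j = -50/247 ≈ -0.20243
K(D) = -3*D² (K(D) = D²*(-3) = -3*D²)
K((-3 + 4)*(-7))*(-55) + j = -3*49*(-3 + 4)²*(-55) - 50/247 = -3*(1*(-7))²*(-55) - 50/247 = -3*(-7)²*(-55) - 50/247 = -3*49*(-55) - 50/247 = -147*(-55) - 50/247 = 8085 - 50/247 = 1996945/247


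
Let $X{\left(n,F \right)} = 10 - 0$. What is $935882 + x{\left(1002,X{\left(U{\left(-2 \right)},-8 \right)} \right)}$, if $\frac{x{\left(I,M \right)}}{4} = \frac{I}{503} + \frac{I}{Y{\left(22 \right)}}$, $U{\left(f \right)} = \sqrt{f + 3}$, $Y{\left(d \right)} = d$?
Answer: $\frac{5179287206}{5533} \approx 9.3607 \cdot 10^{5}$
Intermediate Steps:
$U{\left(f \right)} = \sqrt{3 + f}$
$X{\left(n,F \right)} = 10$ ($X{\left(n,F \right)} = 10 + 0 = 10$)
$x{\left(I,M \right)} = \frac{1050 I}{5533}$ ($x{\left(I,M \right)} = 4 \left(\frac{I}{503} + \frac{I}{22}\right) = 4 \frac{525 I}{11066} = \frac{1050 I}{5533}$)
$935882 + x{\left(1002,X{\left(U{\left(-2 \right)},-8 \right)} \right)} = 935882 + \frac{1050}{5533} \cdot 1002 = 935882 + \frac{1052100}{5533} = \frac{5179287206}{5533}$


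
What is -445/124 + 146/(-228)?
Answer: -29891/7068 ≈ -4.2291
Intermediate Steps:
-445/124 + 146/(-228) = -445*1/124 + 146*(-1/228) = -445/124 - 73/114 = -29891/7068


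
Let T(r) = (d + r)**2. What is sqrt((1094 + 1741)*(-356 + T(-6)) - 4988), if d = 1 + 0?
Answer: I*sqrt(943373) ≈ 971.27*I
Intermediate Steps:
d = 1
T(r) = (1 + r)**2
sqrt((1094 + 1741)*(-356 + T(-6)) - 4988) = sqrt((1094 + 1741)*(-356 + (1 - 6)**2) - 4988) = sqrt(2835*(-356 + (-5)**2) - 4988) = sqrt(2835*(-356 + 25) - 4988) = sqrt(2835*(-331) - 4988) = sqrt(-938385 - 4988) = sqrt(-943373) = I*sqrt(943373)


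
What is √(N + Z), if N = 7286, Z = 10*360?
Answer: √10886 ≈ 104.34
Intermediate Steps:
Z = 3600
√(N + Z) = √(7286 + 3600) = √10886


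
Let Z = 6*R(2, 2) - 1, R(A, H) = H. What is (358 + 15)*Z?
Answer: 4103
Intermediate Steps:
Z = 11 (Z = 6*2 - 1 = 12 - 1 = 11)
(358 + 15)*Z = (358 + 15)*11 = 373*11 = 4103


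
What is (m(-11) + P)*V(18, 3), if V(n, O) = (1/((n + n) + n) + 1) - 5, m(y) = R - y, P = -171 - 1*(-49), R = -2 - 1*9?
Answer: 13115/27 ≈ 485.74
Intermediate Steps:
R = -11 (R = -2 - 9 = -11)
P = -122 (P = -171 + 49 = -122)
m(y) = -11 - y
V(n, O) = -4 + 1/(3*n) (V(n, O) = (1/(2*n + n) + 1) - 5 = (1/(3*n) + 1) - 5 = (1 + 1/(3*n)) - 5 = -4 + 1/(3*n))
(m(-11) + P)*V(18, 3) = ((-11 - 1*(-11)) - 122)*(-4 + (⅓)/18) = ((-11 + 11) - 122)*(-4 + (⅓)*(1/18)) = (0 - 122)*(-4 + 1/54) = -122*(-215/54) = 13115/27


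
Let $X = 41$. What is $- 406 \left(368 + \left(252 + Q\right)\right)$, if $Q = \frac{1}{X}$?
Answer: $- \frac{10320926}{41} \approx -2.5173 \cdot 10^{5}$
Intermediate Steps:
$Q = \frac{1}{41} \approx 0.02439$
$- 406 \left(368 + \left(252 + Q\right)\right) = - 406 \left(368 + \left(252 + \frac{1}{41}\right)\right) = - 406 \left(368 + \frac{10333}{41}\right) = \left(-406\right) \frac{25421}{41} = - \frac{10320926}{41}$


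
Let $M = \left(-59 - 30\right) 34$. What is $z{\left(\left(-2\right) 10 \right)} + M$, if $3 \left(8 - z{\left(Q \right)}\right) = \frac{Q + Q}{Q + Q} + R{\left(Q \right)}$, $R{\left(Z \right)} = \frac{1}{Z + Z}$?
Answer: $- \frac{120733}{40} \approx -3018.3$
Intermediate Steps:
$R{\left(Z \right)} = \frac{1}{2 Z}$
$z{\left(Q \right)} = \frac{23}{3} - \frac{1}{6 Q}$ ($z{\left(Q \right)} = 8 - \frac{\frac{Q + Q}{Q + Q} + \frac{1}{2 Q}}{3} = 8 - \frac{\frac{2 Q}{2 Q} + \frac{1}{2 Q}}{3} = 8 - \frac{2 Q \frac{1}{2 Q} + \frac{1}{2 Q}}{3} = 8 - \frac{1 + \frac{1}{2 Q}}{3} = 8 - \left(\frac{1}{3} + \frac{1}{6 Q}\right) = \frac{23}{3} - \frac{1}{6 Q}$)
$M = -3026$ ($M = \left(-89\right) 34 = -3026$)
$z{\left(\left(-2\right) 10 \right)} + M = \frac{-1 + 46 \left(\left(-2\right) 10\right)}{6 \left(\left(-2\right) 10\right)} - 3026 = \frac{-1 + 46 \left(-20\right)}{6 \left(-20\right)} - 3026 = \frac{1}{6} \left(- \frac{1}{20}\right) \left(-1 - 920\right) - 3026 = \frac{1}{6} \left(- \frac{1}{20}\right) \left(-921\right) - 3026 = \frac{307}{40} - 3026 = - \frac{120733}{40}$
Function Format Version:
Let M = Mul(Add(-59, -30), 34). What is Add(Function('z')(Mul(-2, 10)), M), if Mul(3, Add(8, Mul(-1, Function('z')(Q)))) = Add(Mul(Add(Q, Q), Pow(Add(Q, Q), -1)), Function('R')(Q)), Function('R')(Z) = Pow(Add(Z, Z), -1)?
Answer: Rational(-120733, 40) ≈ -3018.3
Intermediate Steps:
Function('R')(Z) = Mul(Rational(1, 2), Pow(Z, -1)) (Function('R')(Z) = Pow(Mul(2, Z), -1) = Mul(Rational(1, 2), Pow(Z, -1)))
Function('z')(Q) = Add(Rational(23, 3), Mul(Rational(-1, 6), Pow(Q, -1))) (Function('z')(Q) = Add(8, Mul(Rational(-1, 3), Add(Mul(Add(Q, Q), Pow(Add(Q, Q), -1)), Mul(Rational(1, 2), Pow(Q, -1))))) = Add(8, Mul(Rational(-1, 3), Add(Mul(Mul(2, Q), Pow(Mul(2, Q), -1)), Mul(Rational(1, 2), Pow(Q, -1))))) = Add(8, Mul(Rational(-1, 3), Add(Mul(Mul(2, Q), Mul(Rational(1, 2), Pow(Q, -1))), Mul(Rational(1, 2), Pow(Q, -1))))) = Add(8, Mul(Rational(-1, 3), Add(1, Mul(Rational(1, 2), Pow(Q, -1))))) = Add(8, Add(Rational(-1, 3), Mul(Rational(-1, 6), Pow(Q, -1)))) = Add(Rational(23, 3), Mul(Rational(-1, 6), Pow(Q, -1))))
M = -3026 (M = Mul(-89, 34) = -3026)
Add(Function('z')(Mul(-2, 10)), M) = Add(Mul(Rational(1, 6), Pow(Mul(-2, 10), -1), Add(-1, Mul(46, Mul(-2, 10)))), -3026) = Add(Mul(Rational(1, 6), Pow(-20, -1), Add(-1, Mul(46, -20))), -3026) = Add(Mul(Rational(1, 6), Rational(-1, 20), Add(-1, -920)), -3026) = Add(Mul(Rational(1, 6), Rational(-1, 20), -921), -3026) = Add(Rational(307, 40), -3026) = Rational(-120733, 40)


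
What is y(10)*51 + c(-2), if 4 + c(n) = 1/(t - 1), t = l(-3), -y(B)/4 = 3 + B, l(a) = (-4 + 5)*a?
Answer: -10625/4 ≈ -2656.3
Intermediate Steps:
l(a) = a (l(a) = 1*a = a)
y(B) = -12 - 4*B (y(B) = -4*(3 + B) = -12 - 4*B)
t = -3
c(n) = -17/4 (c(n) = -4 + 1/(-3 - 1) = -4 + 1/(-4) = -4 - 1/4 = -17/4)
y(10)*51 + c(-2) = (-12 - 4*10)*51 - 17/4 = (-12 - 40)*51 - 17/4 = -52*51 - 17/4 = -2652 - 17/4 = -10625/4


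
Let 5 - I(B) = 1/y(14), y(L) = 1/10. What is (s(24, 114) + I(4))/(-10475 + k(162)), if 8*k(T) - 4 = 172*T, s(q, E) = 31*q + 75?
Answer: -1628/13983 ≈ -0.11643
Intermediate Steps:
y(L) = ⅒
s(q, E) = 75 + 31*q
k(T) = ½ + 43*T/2 (k(T) = ½ + (172*T)/8 = ½ + 43*T/2)
I(B) = -5 (I(B) = 5 - 1/⅒ = 5 - 1*10 = 5 - 10 = -5)
(s(24, 114) + I(4))/(-10475 + k(162)) = ((75 + 31*24) - 5)/(-10475 + (½ + (43/2)*162)) = ((75 + 744) - 5)/(-10475 + (½ + 3483)) = (819 - 5)/(-10475 + 6967/2) = 814/(-13983/2) = 814*(-2/13983) = -1628/13983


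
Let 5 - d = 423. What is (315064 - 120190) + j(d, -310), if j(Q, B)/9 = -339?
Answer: 191823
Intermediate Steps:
d = -418 (d = 5 - 1*423 = 5 - 423 = -418)
j(Q, B) = -3051 (j(Q, B) = 9*(-339) = -3051)
(315064 - 120190) + j(d, -310) = (315064 - 120190) - 3051 = 194874 - 3051 = 191823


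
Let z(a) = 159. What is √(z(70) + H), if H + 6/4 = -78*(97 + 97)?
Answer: I*√59898/2 ≈ 122.37*I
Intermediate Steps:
H = -30267/2 (H = -3/2 - 78*(97 + 97) = -3/2 - 78*194 = -3/2 - 15132 = -30267/2 ≈ -15134.)
√(z(70) + H) = √(159 - 30267/2) = √(-29949/2) = I*√59898/2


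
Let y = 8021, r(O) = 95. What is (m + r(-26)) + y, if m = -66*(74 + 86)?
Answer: -2444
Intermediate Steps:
m = -10560 (m = -66*160 = -10560)
(m + r(-26)) + y = (-10560 + 95) + 8021 = -10465 + 8021 = -2444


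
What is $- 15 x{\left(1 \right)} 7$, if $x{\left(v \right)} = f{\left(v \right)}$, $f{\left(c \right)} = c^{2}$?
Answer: $-105$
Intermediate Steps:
$x{\left(v \right)} = v^{2}$
$- 15 x{\left(1 \right)} 7 = - 15 \cdot 1^{2} \cdot 7 = \left(-15\right) 1 \cdot 7 = \left(-15\right) 7 = -105$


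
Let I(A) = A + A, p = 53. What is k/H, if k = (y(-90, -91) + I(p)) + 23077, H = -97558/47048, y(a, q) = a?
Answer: -543239732/48779 ≈ -11137.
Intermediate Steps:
H = -48779/23524 (H = -97558*1/47048 = -48779/23524 ≈ -2.0736)
I(A) = 2*A
k = 23093 (k = (-90 + 2*53) + 23077 = (-90 + 106) + 23077 = 16 + 23077 = 23093)
k/H = 23093/(-48779/23524) = 23093*(-23524/48779) = -543239732/48779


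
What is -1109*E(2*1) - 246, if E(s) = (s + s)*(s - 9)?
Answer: 30806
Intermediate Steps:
E(s) = 2*s*(-9 + s) (E(s) = (2*s)*(-9 + s) = 2*s*(-9 + s))
-1109*E(2*1) - 246 = -2218*2*1*(-9 + 2*1) - 246 = -2218*2*(-9 + 2) - 246 = -2218*2*(-7) - 246 = -1109*(-28) - 246 = 31052 - 246 = 30806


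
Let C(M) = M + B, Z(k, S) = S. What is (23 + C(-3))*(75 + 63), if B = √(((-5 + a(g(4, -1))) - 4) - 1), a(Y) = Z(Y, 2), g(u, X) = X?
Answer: 2760 + 276*I*√2 ≈ 2760.0 + 390.32*I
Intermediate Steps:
a(Y) = 2
B = 2*I*√2 (B = √(((-5 + 2) - 4) - 1) = √((-3 - 4) - 1) = √(-7 - 1) = √(-8) = 2*I*√2 ≈ 2.8284*I)
C(M) = M + 2*I*√2
(23 + C(-3))*(75 + 63) = (23 + (-3 + 2*I*√2))*(75 + 63) = (20 + 2*I*√2)*138 = 2760 + 276*I*√2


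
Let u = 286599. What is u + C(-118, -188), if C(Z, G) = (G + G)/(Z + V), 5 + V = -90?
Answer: 61045963/213 ≈ 2.8660e+5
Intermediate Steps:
V = -95 (V = -5 - 90 = -95)
C(Z, G) = 2*G/(-95 + Z) (C(Z, G) = (G + G)/(Z - 95) = (2*G)/(-95 + Z) = 2*G/(-95 + Z))
u + C(-118, -188) = 286599 + 2*(-188)/(-95 - 118) = 286599 + 2*(-188)/(-213) = 286599 + 2*(-188)*(-1/213) = 286599 + 376/213 = 61045963/213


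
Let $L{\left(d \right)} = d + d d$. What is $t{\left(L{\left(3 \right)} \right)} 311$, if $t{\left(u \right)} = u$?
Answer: $3732$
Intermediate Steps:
$L{\left(d \right)} = d + d^{2}$
$t{\left(L{\left(3 \right)} \right)} 311 = 3 \left(1 + 3\right) 311 = 3 \cdot 4 \cdot 311 = 12 \cdot 311 = 3732$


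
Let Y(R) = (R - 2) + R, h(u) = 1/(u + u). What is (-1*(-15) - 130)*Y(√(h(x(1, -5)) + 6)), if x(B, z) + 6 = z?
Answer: 230 - 115*√2882/11 ≈ -331.24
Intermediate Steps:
x(B, z) = -6 + z
h(u) = 1/(2*u)
Y(R) = -2 + 2*R (Y(R) = (-2 + R) + R = -2 + 2*R)
(-1*(-15) - 130)*Y(√(h(x(1, -5)) + 6)) = (-1*(-15) - 130)*(-2 + 2*√(1/(2*(-6 - 5)) + 6)) = (15 - 130)*(-2 + 2*√((½)/(-11) + 6)) = -115*(-2 + 2*√((½)*(-1/11) + 6)) = -115*(-2 + 2*√(-1/22 + 6)) = -115*(-2 + 2*√(131/22)) = -115*(-2 + 2*(√2882/22)) = -115*(-2 + √2882/11) = 230 - 115*√2882/11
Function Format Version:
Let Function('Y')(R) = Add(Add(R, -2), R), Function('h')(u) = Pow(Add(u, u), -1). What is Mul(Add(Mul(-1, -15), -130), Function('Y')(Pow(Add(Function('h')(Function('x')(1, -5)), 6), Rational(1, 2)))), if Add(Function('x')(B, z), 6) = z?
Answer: Add(230, Mul(Rational(-115, 11), Pow(2882, Rational(1, 2)))) ≈ -331.24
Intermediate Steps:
Function('x')(B, z) = Add(-6, z)
Function('h')(u) = Mul(Rational(1, 2), Pow(u, -1)) (Function('h')(u) = Pow(Mul(2, u), -1) = Mul(Rational(1, 2), Pow(u, -1)))
Function('Y')(R) = Add(-2, Mul(2, R)) (Function('Y')(R) = Add(Add(-2, R), R) = Add(-2, Mul(2, R)))
Mul(Add(Mul(-1, -15), -130), Function('Y')(Pow(Add(Function('h')(Function('x')(1, -5)), 6), Rational(1, 2)))) = Mul(Add(Mul(-1, -15), -130), Add(-2, Mul(2, Pow(Add(Mul(Rational(1, 2), Pow(Add(-6, -5), -1)), 6), Rational(1, 2))))) = Mul(Add(15, -130), Add(-2, Mul(2, Pow(Add(Mul(Rational(1, 2), Pow(-11, -1)), 6), Rational(1, 2))))) = Mul(-115, Add(-2, Mul(2, Pow(Add(Mul(Rational(1, 2), Rational(-1, 11)), 6), Rational(1, 2))))) = Mul(-115, Add(-2, Mul(2, Pow(Add(Rational(-1, 22), 6), Rational(1, 2))))) = Mul(-115, Add(-2, Mul(2, Pow(Rational(131, 22), Rational(1, 2))))) = Mul(-115, Add(-2, Mul(2, Mul(Rational(1, 22), Pow(2882, Rational(1, 2)))))) = Mul(-115, Add(-2, Mul(Rational(1, 11), Pow(2882, Rational(1, 2))))) = Add(230, Mul(Rational(-115, 11), Pow(2882, Rational(1, 2))))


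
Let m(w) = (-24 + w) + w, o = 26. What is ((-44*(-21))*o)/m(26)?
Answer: 858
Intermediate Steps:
m(w) = -24 + 2*w
((-44*(-21))*o)/m(26) = (-44*(-21)*26)/(-24 + 2*26) = (924*26)/(-24 + 52) = 24024/28 = 24024*(1/28) = 858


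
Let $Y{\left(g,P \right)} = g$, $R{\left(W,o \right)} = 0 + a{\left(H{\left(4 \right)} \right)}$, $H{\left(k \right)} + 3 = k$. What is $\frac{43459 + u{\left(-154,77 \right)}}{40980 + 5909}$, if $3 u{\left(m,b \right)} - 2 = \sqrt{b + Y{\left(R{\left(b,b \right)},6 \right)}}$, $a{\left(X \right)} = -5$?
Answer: $\frac{130379}{140667} + \frac{2 \sqrt{2}}{46889} \approx 0.92692$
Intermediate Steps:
$H{\left(k \right)} = -3 + k$
$R{\left(W,o \right)} = -5$ ($R{\left(W,o \right)} = 0 - 5 = -5$)
$u{\left(m,b \right)} = \frac{2}{3} + \frac{\sqrt{-5 + b}}{3}$ ($u{\left(m,b \right)} = \frac{2}{3} + \frac{\sqrt{b - 5}}{3} = \frac{2}{3} + \frac{\sqrt{-5 + b}}{3}$)
$\frac{43459 + u{\left(-154,77 \right)}}{40980 + 5909} = \frac{43459 + \left(\frac{2}{3} + \frac{\sqrt{-5 + 77}}{3}\right)}{40980 + 5909} = \frac{43459 + \left(\frac{2}{3} + \frac{\sqrt{72}}{3}\right)}{46889} = \left(43459 + \left(\frac{2}{3} + \frac{6 \sqrt{2}}{3}\right)\right) \frac{1}{46889} = \left(43459 + \left(\frac{2}{3} + 2 \sqrt{2}\right)\right) \frac{1}{46889} = \left(\frac{130379}{3} + 2 \sqrt{2}\right) \frac{1}{46889} = \frac{130379}{140667} + \frac{2 \sqrt{2}}{46889}$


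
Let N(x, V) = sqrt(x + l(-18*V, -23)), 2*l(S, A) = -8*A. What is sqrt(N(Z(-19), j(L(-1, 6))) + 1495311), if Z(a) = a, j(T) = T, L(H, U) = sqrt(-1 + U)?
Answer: sqrt(1495311 + sqrt(73)) ≈ 1222.8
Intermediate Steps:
l(S, A) = -4*A (l(S, A) = (-8*A)/2 = -4*A)
N(x, V) = sqrt(92 + x) (N(x, V) = sqrt(x - 4*(-23)) = sqrt(x + 92) = sqrt(92 + x))
sqrt(N(Z(-19), j(L(-1, 6))) + 1495311) = sqrt(sqrt(92 - 19) + 1495311) = sqrt(sqrt(73) + 1495311) = sqrt(1495311 + sqrt(73))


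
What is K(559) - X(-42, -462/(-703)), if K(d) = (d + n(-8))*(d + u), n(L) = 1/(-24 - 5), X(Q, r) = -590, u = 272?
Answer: 13487620/29 ≈ 4.6509e+5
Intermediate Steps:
n(L) = -1/29 (n(L) = 1/(-29) = -1/29)
K(d) = (272 + d)*(-1/29 + d) (K(d) = (d - 1/29)*(d + 272) = (-1/29 + d)*(272 + d) = (272 + d)*(-1/29 + d))
K(559) - X(-42, -462/(-703)) = (-272/29 + 559**2 + (7887/29)*559) - 1*(-590) = (-272/29 + 312481 + 4408833/29) + 590 = 13470510/29 + 590 = 13487620/29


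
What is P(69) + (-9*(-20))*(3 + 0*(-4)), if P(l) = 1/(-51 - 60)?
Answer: 59939/111 ≈ 539.99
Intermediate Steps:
P(l) = -1/111 (P(l) = 1/(-111) = -1/111)
P(69) + (-9*(-20))*(3 + 0*(-4)) = -1/111 + (-9*(-20))*(3 + 0*(-4)) = -1/111 + 180*(3 + 0) = -1/111 + 180*3 = -1/111 + 540 = 59939/111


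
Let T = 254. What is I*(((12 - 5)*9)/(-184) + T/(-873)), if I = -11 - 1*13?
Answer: 101735/6693 ≈ 15.200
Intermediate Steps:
I = -24 (I = -11 - 13 = -24)
I*(((12 - 5)*9)/(-184) + T/(-873)) = -24*(((12 - 5)*9)/(-184) + 254/(-873)) = -24*((7*9)*(-1/184) + 254*(-1/873)) = -24*(63*(-1/184) - 254/873) = -24*(-63/184 - 254/873) = -24*(-101735/160632) = 101735/6693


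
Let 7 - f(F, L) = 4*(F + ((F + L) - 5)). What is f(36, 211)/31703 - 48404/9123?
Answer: -1544632927/289226469 ≈ -5.3406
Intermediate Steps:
f(F, L) = 27 - 8*F - 4*L (f(F, L) = 7 - 4*(F + ((F + L) - 5)) = 7 - 4*(F + (-5 + F + L)) = 7 - 4*(-5 + L + 2*F) = 7 - (-20 + 4*L + 8*F) = 7 + (20 - 8*F - 4*L) = 27 - 8*F - 4*L)
f(36, 211)/31703 - 48404/9123 = (27 - 8*36 - 4*211)/31703 - 48404/9123 = (27 - 288 - 844)*(1/31703) - 48404*1/9123 = -1105*1/31703 - 48404/9123 = -1105/31703 - 48404/9123 = -1544632927/289226469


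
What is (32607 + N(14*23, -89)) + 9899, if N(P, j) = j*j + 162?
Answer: 50589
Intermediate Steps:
N(P, j) = 162 + j**2 (N(P, j) = j**2 + 162 = 162 + j**2)
(32607 + N(14*23, -89)) + 9899 = (32607 + (162 + (-89)**2)) + 9899 = (32607 + (162 + 7921)) + 9899 = (32607 + 8083) + 9899 = 40690 + 9899 = 50589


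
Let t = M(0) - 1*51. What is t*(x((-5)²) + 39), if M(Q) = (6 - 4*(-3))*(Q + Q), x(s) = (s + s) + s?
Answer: -5814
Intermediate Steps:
x(s) = 3*s (x(s) = 2*s + s = 3*s)
M(Q) = 36*Q (M(Q) = (6 + 12)*(2*Q) = 18*(2*Q) = 36*Q)
t = -51 (t = 36*0 - 1*51 = 0 - 51 = -51)
t*(x((-5)²) + 39) = -51*(3*(-5)² + 39) = -51*(3*25 + 39) = -51*(75 + 39) = -51*114 = -5814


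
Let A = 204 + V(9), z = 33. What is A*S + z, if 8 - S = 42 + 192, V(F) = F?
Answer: -48105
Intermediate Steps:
A = 213 (A = 204 + 9 = 213)
S = -226 (S = 8 - (42 + 192) = 8 - 1*234 = 8 - 234 = -226)
A*S + z = 213*(-226) + 33 = -48138 + 33 = -48105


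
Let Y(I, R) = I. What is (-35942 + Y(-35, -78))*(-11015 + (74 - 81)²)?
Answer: 394523782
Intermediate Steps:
(-35942 + Y(-35, -78))*(-11015 + (74 - 81)²) = (-35942 - 35)*(-11015 + (74 - 81)²) = -35977*(-11015 + (-7)²) = -35977*(-11015 + 49) = -35977*(-10966) = 394523782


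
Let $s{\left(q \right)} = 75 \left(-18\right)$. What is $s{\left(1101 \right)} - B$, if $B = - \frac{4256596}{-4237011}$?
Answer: $- \frac{5724221446}{4237011} \approx -1351.0$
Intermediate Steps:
$s{\left(q \right)} = -1350$
$B = \frac{4256596}{4237011}$ ($B = \left(-4256596\right) \left(- \frac{1}{4237011}\right) = \frac{4256596}{4237011} \approx 1.0046$)
$s{\left(1101 \right)} - B = -1350 - \frac{4256596}{4237011} = - \frac{5724221446}{4237011}$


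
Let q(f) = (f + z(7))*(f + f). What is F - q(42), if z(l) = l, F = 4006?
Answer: -110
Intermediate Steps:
q(f) = 2*f*(7 + f) (q(f) = (f + 7)*(f + f) = (7 + f)*(2*f) = 2*f*(7 + f))
F - q(42) = 4006 - 2*42*(7 + 42) = 4006 - 2*42*49 = 4006 - 1*4116 = 4006 - 4116 = -110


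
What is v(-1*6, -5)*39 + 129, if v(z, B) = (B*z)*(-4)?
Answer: -4551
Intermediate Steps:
v(z, B) = -4*B*z
v(-1*6, -5)*39 + 129 = -4*(-5)*(-1*6)*39 + 129 = -4*(-5)*(-6)*39 + 129 = -120*39 + 129 = -4680 + 129 = -4551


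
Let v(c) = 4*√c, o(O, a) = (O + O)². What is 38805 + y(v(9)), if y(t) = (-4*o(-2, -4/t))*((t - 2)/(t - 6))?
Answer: 116095/3 ≈ 38698.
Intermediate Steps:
o(O, a) = 4*O² (o(O, a) = (2*O)² = 4*O²)
y(t) = -64*(-2 + t)/(-6 + t) (y(t) = (-16*(-2)²)*((t - 2)/(t - 6)) = (-16*4)*((-2 + t)/(-6 + t)) = (-4*16)*((-2 + t)/(-6 + t)) = -64*(-2 + t)/(-6 + t))
38805 + y(v(9)) = 38805 + 64*(2 - 4*√9)/(-6 + 4*√9) = 38805 + 64*(2 - 4*3)/(-6 + 4*3) = 38805 + 64*(2 - 1*12)/(-6 + 12) = 38805 + 64*(2 - 12)/6 = 38805 + 64*(⅙)*(-10) = 38805 - 320/3 = 116095/3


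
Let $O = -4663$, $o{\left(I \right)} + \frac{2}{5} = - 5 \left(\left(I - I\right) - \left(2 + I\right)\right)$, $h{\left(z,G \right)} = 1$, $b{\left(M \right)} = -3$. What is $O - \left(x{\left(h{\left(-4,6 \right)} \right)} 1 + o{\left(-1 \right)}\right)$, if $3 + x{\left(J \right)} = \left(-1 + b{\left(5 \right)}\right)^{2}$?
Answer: $- \frac{23403}{5} \approx -4680.6$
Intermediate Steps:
$o{\left(I \right)} = \frac{48}{5} + 5 I$ ($o{\left(I \right)} = - \frac{2}{5} - 5 \left(\left(I - I\right) - \left(2 + I\right)\right) = - \frac{2}{5} - 5 \left(0 - \left(2 + I\right)\right) = - \frac{2}{5} - 5 \left(-2 - I\right) = - \frac{2}{5} + \left(10 + 5 I\right) = \frac{48}{5} + 5 I$)
$x{\left(J \right)} = 13$ ($x{\left(J \right)} = -3 + \left(-1 - 3\right)^{2} = -3 + \left(-4\right)^{2} = -3 + 16 = 13$)
$O - \left(x{\left(h{\left(-4,6 \right)} \right)} 1 + o{\left(-1 \right)}\right) = -4663 - \left(13 \cdot 1 + \left(\frac{48}{5} + 5 \left(-1\right)\right)\right) = -4663 - \left(13 + \left(\frac{48}{5} - 5\right)\right) = -4663 - \left(13 + \frac{23}{5}\right) = -4663 - \frac{88}{5} = - \frac{23403}{5}$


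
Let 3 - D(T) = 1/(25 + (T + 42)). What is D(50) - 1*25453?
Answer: -2977651/117 ≈ -25450.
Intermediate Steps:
D(T) = 3 - 1/(67 + T) (D(T) = 3 - 1/(25 + (T + 42)) = 3 - 1/(25 + (42 + T)) = 3 - 1/(67 + T))
D(50) - 1*25453 = (200 + 3*50)/(67 + 50) - 1*25453 = (200 + 150)/117 - 25453 = (1/117)*350 - 25453 = 350/117 - 25453 = -2977651/117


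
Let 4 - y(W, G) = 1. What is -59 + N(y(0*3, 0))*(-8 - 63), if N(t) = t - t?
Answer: -59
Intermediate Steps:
y(W, G) = 3 (y(W, G) = 4 - 1*1 = 4 - 1 = 3)
N(t) = 0
-59 + N(y(0*3, 0))*(-8 - 63) = -59 + 0*(-8 - 63) = -59 + 0*(-71) = -59 + 0 = -59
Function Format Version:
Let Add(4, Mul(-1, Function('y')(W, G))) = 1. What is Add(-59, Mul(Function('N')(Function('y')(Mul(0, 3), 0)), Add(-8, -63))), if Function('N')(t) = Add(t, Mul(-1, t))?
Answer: -59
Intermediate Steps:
Function('y')(W, G) = 3 (Function('y')(W, G) = Add(4, Mul(-1, 1)) = Add(4, -1) = 3)
Function('N')(t) = 0
Add(-59, Mul(Function('N')(Function('y')(Mul(0, 3), 0)), Add(-8, -63))) = Add(-59, Mul(0, Add(-8, -63))) = Add(-59, Mul(0, -71)) = Add(-59, 0) = -59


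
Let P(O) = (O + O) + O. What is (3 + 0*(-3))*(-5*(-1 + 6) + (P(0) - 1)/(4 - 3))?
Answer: -78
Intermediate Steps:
P(O) = 3*O (P(O) = 2*O + O = 3*O)
(3 + 0*(-3))*(-5*(-1 + 6) + (P(0) - 1)/(4 - 3)) = (3 + 0*(-3))*(-5*(-1 + 6) + (3*0 - 1)/(4 - 3)) = (3 + 0)*(-5*5 + (0 - 1)/1) = 3*(-25 - 1*1) = 3*(-25 - 1) = 3*(-26) = -78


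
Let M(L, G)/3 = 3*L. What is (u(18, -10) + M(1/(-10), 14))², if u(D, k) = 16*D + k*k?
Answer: 14984641/100 ≈ 1.4985e+5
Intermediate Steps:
M(L, G) = 9*L (M(L, G) = 3*(3*L) = 9*L)
u(D, k) = k² + 16*D (u(D, k) = 16*D + k² = k² + 16*D)
(u(18, -10) + M(1/(-10), 14))² = (((-10)² + 16*18) + 9/(-10))² = ((100 + 288) + 9*(-⅒))² = (388 - 9/10)² = (3871/10)² = 14984641/100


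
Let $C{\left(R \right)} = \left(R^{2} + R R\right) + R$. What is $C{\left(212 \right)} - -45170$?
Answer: $135270$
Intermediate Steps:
$C{\left(R \right)} = R + 2 R^{2}$ ($C{\left(R \right)} = \left(R^{2} + R^{2}\right) + R = 2 R^{2} + R = R + 2 R^{2}$)
$C{\left(212 \right)} - -45170 = 212 \left(1 + 2 \cdot 212\right) - -45170 = 212 \left(1 + 424\right) + 45170 = 212 \cdot 425 + 45170 = 90100 + 45170 = 135270$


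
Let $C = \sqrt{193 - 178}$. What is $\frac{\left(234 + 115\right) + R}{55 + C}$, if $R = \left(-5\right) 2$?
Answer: $\frac{3729}{602} - \frac{339 \sqrt{15}}{3010} \approx 5.7582$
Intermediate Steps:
$R = -10$
$C = \sqrt{15} \approx 3.873$
$\frac{\left(234 + 115\right) + R}{55 + C} = \frac{\left(234 + 115\right) - 10}{55 + \sqrt{15}} = \frac{349 - 10}{55 + \sqrt{15}} = \frac{339}{55 + \sqrt{15}}$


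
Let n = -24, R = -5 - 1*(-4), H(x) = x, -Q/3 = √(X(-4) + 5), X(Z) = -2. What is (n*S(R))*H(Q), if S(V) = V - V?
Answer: 0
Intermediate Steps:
Q = -3*√3 (Q = -3*√(-2 + 5) = -3*√3 ≈ -5.1962)
R = -1 (R = -5 + 4 = -1)
S(V) = 0
(n*S(R))*H(Q) = (-24*0)*(-3*√3) = 0*(-3*√3) = 0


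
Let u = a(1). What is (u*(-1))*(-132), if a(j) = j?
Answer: 132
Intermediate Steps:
u = 1
(u*(-1))*(-132) = (1*(-1))*(-132) = -1*(-132) = 132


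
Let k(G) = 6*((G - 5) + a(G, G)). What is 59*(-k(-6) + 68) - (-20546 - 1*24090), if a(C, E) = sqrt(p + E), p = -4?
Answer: 52542 - 354*I*sqrt(10) ≈ 52542.0 - 1119.4*I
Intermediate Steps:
a(C, E) = sqrt(-4 + E)
k(G) = -30 + 6*G + 6*sqrt(-4 + G) (k(G) = 6*((G - 5) + sqrt(-4 + G)) = 6*((-5 + G) + sqrt(-4 + G)) = 6*(-5 + G + sqrt(-4 + G)) = -30 + 6*G + 6*sqrt(-4 + G))
59*(-k(-6) + 68) - (-20546 - 1*24090) = 59*(-(-30 + 6*(-6) + 6*sqrt(-4 - 6)) + 68) - (-20546 - 1*24090) = 59*(-(-30 - 36 + 6*sqrt(-10)) + 68) - (-20546 - 24090) = 59*(-(-30 - 36 + 6*(I*sqrt(10))) + 68) - 1*(-44636) = 59*(-(-30 - 36 + 6*I*sqrt(10)) + 68) + 44636 = 59*(-(-66 + 6*I*sqrt(10)) + 68) + 44636 = 59*((66 - 6*I*sqrt(10)) + 68) + 44636 = 59*(134 - 6*I*sqrt(10)) + 44636 = (7906 - 354*I*sqrt(10)) + 44636 = 52542 - 354*I*sqrt(10)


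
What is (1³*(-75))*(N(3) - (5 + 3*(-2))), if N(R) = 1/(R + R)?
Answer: -175/2 ≈ -87.500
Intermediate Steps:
N(R) = 1/(2*R)
(1³*(-75))*(N(3) - (5 + 3*(-2))) = (1³*(-75))*((½)/3 - (5 + 3*(-2))) = (1*(-75))*((½)*(⅓) - (5 - 6)) = -75*(⅙ - 1*(-1)) = -75*(⅙ + 1) = -75*7/6 = -175/2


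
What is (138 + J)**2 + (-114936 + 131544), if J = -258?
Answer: 31008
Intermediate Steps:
(138 + J)**2 + (-114936 + 131544) = (138 - 258)**2 + (-114936 + 131544) = (-120)**2 + 16608 = 14400 + 16608 = 31008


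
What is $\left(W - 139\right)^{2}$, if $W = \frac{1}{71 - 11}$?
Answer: $\frac{69538921}{3600} \approx 19316.0$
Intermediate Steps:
$W = \frac{1}{60} \approx 0.016667$
$\left(W - 139\right)^{2} = \left(\frac{1}{60} - 139\right)^{2} = \left(- \frac{8339}{60}\right)^{2} = \frac{69538921}{3600}$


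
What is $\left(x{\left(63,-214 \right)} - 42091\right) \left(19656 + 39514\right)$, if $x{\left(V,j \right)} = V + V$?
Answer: $-2483069050$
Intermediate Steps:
$x{\left(V,j \right)} = 2 V$
$\left(x{\left(63,-214 \right)} - 42091\right) \left(19656 + 39514\right) = \left(2 \cdot 63 - 42091\right) \left(19656 + 39514\right) = \left(126 - 42091\right) 59170 = \left(-41965\right) 59170 = -2483069050$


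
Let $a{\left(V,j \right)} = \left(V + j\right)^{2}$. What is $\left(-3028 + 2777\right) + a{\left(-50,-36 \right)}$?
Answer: $7145$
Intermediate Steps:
$\left(-3028 + 2777\right) + a{\left(-50,-36 \right)} = \left(-3028 + 2777\right) + \left(-50 - 36\right)^{2} = -251 + \left(-86\right)^{2} = -251 + 7396 = 7145$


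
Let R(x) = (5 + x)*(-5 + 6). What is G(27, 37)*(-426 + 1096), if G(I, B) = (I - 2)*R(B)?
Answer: 703500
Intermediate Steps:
R(x) = 5 + x (R(x) = (5 + x)*1 = 5 + x)
G(I, B) = (-2 + I)*(5 + B) (G(I, B) = (I - 2)*(5 + B) = (-2 + I)*(5 + B))
G(27, 37)*(-426 + 1096) = ((-2 + 27)*(5 + 37))*(-426 + 1096) = (25*42)*670 = 1050*670 = 703500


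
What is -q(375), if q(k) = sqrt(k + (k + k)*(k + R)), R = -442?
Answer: -5*I*sqrt(1995) ≈ -223.33*I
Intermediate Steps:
q(k) = sqrt(k + 2*k*(-442 + k)) (q(k) = sqrt(k + (k + k)*(k - 442)) = sqrt(k + (2*k)*(-442 + k)) = sqrt(k + 2*k*(-442 + k)))
-q(375) = -sqrt(375*(-883 + 2*375)) = -sqrt(375*(-883 + 750)) = -sqrt(375*(-133)) = -sqrt(-49875) = -5*I*sqrt(1995)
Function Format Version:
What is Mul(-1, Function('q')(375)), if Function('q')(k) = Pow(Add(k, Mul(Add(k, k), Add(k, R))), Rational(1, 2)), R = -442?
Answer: Mul(-5, I, Pow(1995, Rational(1, 2))) ≈ Mul(-223.33, I)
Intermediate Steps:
Function('q')(k) = Pow(Add(k, Mul(2, k, Add(-442, k))), Rational(1, 2)) (Function('q')(k) = Pow(Add(k, Mul(Add(k, k), Add(k, -442))), Rational(1, 2)) = Pow(Add(k, Mul(Mul(2, k), Add(-442, k))), Rational(1, 2)) = Pow(Add(k, Mul(2, k, Add(-442, k))), Rational(1, 2)))
Mul(-1, Function('q')(375)) = Mul(-1, Pow(Mul(375, Add(-883, Mul(2, 375))), Rational(1, 2))) = Mul(-1, Pow(Mul(375, Add(-883, 750)), Rational(1, 2))) = Mul(-1, Pow(Mul(375, -133), Rational(1, 2))) = Mul(-1, Pow(-49875, Rational(1, 2))) = Mul(-1, Mul(5, I, Pow(1995, Rational(1, 2)))) = Mul(-5, I, Pow(1995, Rational(1, 2)))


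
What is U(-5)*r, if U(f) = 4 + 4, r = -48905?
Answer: -391240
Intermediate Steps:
U(f) = 8
U(-5)*r = 8*(-48905) = -391240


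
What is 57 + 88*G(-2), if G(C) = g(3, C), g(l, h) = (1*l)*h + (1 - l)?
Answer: -647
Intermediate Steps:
g(l, h) = 1 - l + h*l (g(l, h) = l*h + (1 - l) = h*l + (1 - l) = 1 - l + h*l)
G(C) = -2 + 3*C (G(C) = 1 - 1*3 + C*3 = 1 - 3 + 3*C = -2 + 3*C)
57 + 88*G(-2) = 57 + 88*(-2 + 3*(-2)) = 57 + 88*(-2 - 6) = 57 + 88*(-8) = 57 - 704 = -647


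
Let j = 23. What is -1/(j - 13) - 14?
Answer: -141/10 ≈ -14.100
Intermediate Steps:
-1/(j - 13) - 14 = -1/(23 - 13) - 14 = -1/10 - 14 = -1*⅒ - 14 = -⅒ - 14 = -141/10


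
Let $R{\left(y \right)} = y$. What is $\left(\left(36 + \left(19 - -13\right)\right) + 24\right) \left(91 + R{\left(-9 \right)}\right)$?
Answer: $7544$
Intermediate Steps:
$\left(\left(36 + \left(19 - -13\right)\right) + 24\right) \left(91 + R{\left(-9 \right)}\right) = \left(\left(36 + \left(19 - -13\right)\right) + 24\right) \left(91 - 9\right) = \left(\left(36 + \left(19 + 13\right)\right) + 24\right) 82 = \left(\left(36 + 32\right) + 24\right) 82 = \left(68 + 24\right) 82 = 92 \cdot 82 = 7544$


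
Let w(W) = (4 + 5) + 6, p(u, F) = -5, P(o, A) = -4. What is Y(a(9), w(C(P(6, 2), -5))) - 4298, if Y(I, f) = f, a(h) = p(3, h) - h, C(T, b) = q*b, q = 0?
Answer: -4283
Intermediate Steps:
C(T, b) = 0 (C(T, b) = 0*b = 0)
w(W) = 15 (w(W) = 9 + 6 = 15)
a(h) = -5 - h
Y(a(9), w(C(P(6, 2), -5))) - 4298 = 15 - 4298 = -4283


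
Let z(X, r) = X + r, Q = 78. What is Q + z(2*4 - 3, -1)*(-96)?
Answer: -306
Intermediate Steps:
Q + z(2*4 - 3, -1)*(-96) = 78 + ((2*4 - 3) - 1)*(-96) = 78 + ((8 - 3) - 1)*(-96) = 78 + (5 - 1)*(-96) = 78 + 4*(-96) = 78 - 384 = -306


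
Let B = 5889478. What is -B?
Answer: -5889478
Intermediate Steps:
-B = -1*5889478 = -5889478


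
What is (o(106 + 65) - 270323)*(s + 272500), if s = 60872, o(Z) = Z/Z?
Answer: -90117785784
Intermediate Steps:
o(Z) = 1
(o(106 + 65) - 270323)*(s + 272500) = (1 - 270323)*(60872 + 272500) = -270322*333372 = -90117785784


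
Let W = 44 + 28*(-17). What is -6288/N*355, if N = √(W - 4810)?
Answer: 1116120*I*√5242/2621 ≈ 30831.0*I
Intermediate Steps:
W = -432 (W = 44 - 476 = -432)
N = I*√5242 (N = √(-432 - 4810) = √(-5242) = I*√5242 ≈ 72.402*I)
-6288/N*355 = -6288*(-I*√5242/5242)*355 = -(-3144)*I*√5242/2621*355 = (3144*I*√5242/2621)*355 = 1116120*I*√5242/2621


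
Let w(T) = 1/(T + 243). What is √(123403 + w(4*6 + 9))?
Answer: √2350086801/138 ≈ 351.29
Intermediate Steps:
w(T) = 1/(243 + T)
√(123403 + w(4*6 + 9)) = √(123403 + 1/(243 + (4*6 + 9))) = √(123403 + 1/(243 + (24 + 9))) = √(123403 + 1/(243 + 33)) = √(123403 + 1/276) = √(34059229/276) = √2350086801/138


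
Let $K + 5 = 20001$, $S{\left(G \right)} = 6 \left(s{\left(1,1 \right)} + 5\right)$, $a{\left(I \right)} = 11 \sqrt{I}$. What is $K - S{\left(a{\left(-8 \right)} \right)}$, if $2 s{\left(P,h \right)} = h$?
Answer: $19963$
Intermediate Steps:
$s{\left(P,h \right)} = \frac{h}{2}$
$S{\left(G \right)} = 33$ ($S{\left(G \right)} = 6 \left(\frac{1}{2} \cdot 1 + 5\right) = 6 \left(\frac{1}{2} + 5\right) = 6 \cdot \frac{11}{2} = 33$)
$K = 19996$ ($K = -5 + 20001 = 19996$)
$K - S{\left(a{\left(-8 \right)} \right)} = 19996 - 33 = 19963$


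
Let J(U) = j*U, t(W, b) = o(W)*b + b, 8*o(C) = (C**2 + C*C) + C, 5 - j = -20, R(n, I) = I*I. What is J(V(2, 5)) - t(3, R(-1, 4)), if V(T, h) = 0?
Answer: -58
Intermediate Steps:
R(n, I) = I**2
j = 25 (j = 5 - 1*(-20) = 5 + 20 = 25)
o(C) = C**2/4 + C/8 (o(C) = ((C**2 + C*C) + C)/8 = ((C**2 + C**2) + C)/8 = (2*C**2 + C)/8 = (C + 2*C**2)/8 = C**2/4 + C/8)
t(W, b) = b + W*b*(1 + 2*W)/8 (t(W, b) = (W*(1 + 2*W)/8)*b + b = W*b*(1 + 2*W)/8 + b = b + W*b*(1 + 2*W)/8)
J(U) = 25*U
J(V(2, 5)) - t(3, R(-1, 4)) = 25*0 - 4**2*(8 + 3*(1 + 2*3))/8 = 0 - 16*(8 + 3*(1 + 6))/8 = 0 - 16*(8 + 3*7)/8 = 0 - 16*(8 + 21)/8 = 0 - 16*29/8 = 0 - 1*58 = 0 - 58 = -58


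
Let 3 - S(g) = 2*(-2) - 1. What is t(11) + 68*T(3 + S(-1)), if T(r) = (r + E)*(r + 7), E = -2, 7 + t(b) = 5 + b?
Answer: 11025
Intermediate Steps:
t(b) = -2 + b (t(b) = -7 + (5 + b) = -2 + b)
S(g) = 8 (S(g) = 3 - (2*(-2) - 1) = 3 - (-4 - 1) = 3 - 1*(-5) = 3 + 5 = 8)
T(r) = (-2 + r)*(7 + r) (T(r) = (r - 2)*(r + 7) = (-2 + r)*(7 + r))
t(11) + 68*T(3 + S(-1)) = (-2 + 11) + 68*(-14 + (3 + 8)**2 + 5*(3 + 8)) = 9 + 68*(-14 + 11**2 + 5*11) = 9 + 68*(-14 + 121 + 55) = 9 + 68*162 = 9 + 11016 = 11025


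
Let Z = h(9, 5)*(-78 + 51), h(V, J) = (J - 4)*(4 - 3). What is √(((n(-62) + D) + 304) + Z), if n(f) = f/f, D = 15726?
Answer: 2*√4001 ≈ 126.51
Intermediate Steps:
n(f) = 1
h(V, J) = -4 + J (h(V, J) = (-4 + J)*1 = -4 + J)
Z = -27 (Z = (-4 + 5)*(-78 + 51) = 1*(-27) = -27)
√(((n(-62) + D) + 304) + Z) = √(((1 + 15726) + 304) - 27) = √((15727 + 304) - 27) = √(16031 - 27) = √16004 = 2*√4001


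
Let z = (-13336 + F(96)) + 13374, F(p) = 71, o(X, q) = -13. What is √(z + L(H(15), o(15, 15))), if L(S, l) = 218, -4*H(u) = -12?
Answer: √327 ≈ 18.083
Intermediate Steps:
H(u) = 3 (H(u) = -¼*(-12) = 3)
z = 109 (z = (-13336 + 71) + 13374 = -13265 + 13374 = 109)
√(z + L(H(15), o(15, 15))) = √(109 + 218) = √327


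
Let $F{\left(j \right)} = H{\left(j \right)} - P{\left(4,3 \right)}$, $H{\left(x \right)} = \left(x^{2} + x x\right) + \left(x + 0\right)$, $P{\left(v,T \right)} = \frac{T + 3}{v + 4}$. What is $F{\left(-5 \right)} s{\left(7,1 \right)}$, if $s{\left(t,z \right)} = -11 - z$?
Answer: $-531$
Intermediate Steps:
$P{\left(v,T \right)} = \frac{3 + T}{4 + v}$
$H{\left(x \right)} = x + 2 x^{2}$ ($H{\left(x \right)} = \left(x^{2} + x^{2}\right) + x = 2 x^{2} + x = x + 2 x^{2}$)
$F{\left(j \right)} = - \frac{3}{4} + j \left(1 + 2 j\right)$ ($F{\left(j \right)} = j \left(1 + 2 j\right) - \frac{3 + 3}{4 + 4} = j \left(1 + 2 j\right) - \frac{1}{8} \cdot 6 = j \left(1 + 2 j\right) - \frac{3}{4} = - \frac{3}{4} + j \left(1 + 2 j\right)$)
$F{\left(-5 \right)} s{\left(7,1 \right)} = \left(- \frac{3}{4} - 5 + 2 \left(-5\right)^{2}\right) \left(-11 - 1\right) = \left(- \frac{3}{4} - 5 + 2 \cdot 25\right) \left(-11 - 1\right) = \left(- \frac{3}{4} - 5 + 50\right) \left(-12\right) = \frac{177}{4} \left(-12\right) = -531$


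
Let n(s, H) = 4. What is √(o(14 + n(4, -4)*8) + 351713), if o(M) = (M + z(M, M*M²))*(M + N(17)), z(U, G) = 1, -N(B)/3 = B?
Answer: √351478 ≈ 592.86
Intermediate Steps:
N(B) = -3*B
o(M) = (1 + M)*(-51 + M) (o(M) = (M + 1)*(M - 3*17) = (1 + M)*(M - 51) = (1 + M)*(-51 + M))
√(o(14 + n(4, -4)*8) + 351713) = √((-51 + (14 + 4*8)² - 50*(14 + 4*8)) + 351713) = √((-51 + (14 + 32)² - 50*(14 + 32)) + 351713) = √((-51 + 46² - 50*46) + 351713) = √((-51 + 2116 - 2300) + 351713) = √(-235 + 351713) = √351478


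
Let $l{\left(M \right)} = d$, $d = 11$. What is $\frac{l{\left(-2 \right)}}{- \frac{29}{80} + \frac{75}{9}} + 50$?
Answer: $\frac{98290}{1913} \approx 51.38$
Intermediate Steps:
$l{\left(M \right)} = 11$
$\frac{l{\left(-2 \right)}}{- \frac{29}{80} + \frac{75}{9}} + 50 = \frac{1}{- \frac{29}{80} + \frac{75}{9}} \cdot 11 + 50 = \frac{1}{\left(-29\right) \frac{1}{80} + 75 \cdot \frac{1}{9}} \cdot 11 + 50 = \frac{1}{- \frac{29}{80} + \frac{25}{3}} \cdot 11 + 50 = \frac{1}{\frac{1913}{240}} \cdot 11 + 50 = \frac{240}{1913} \cdot 11 + 50 = \frac{2640}{1913} + 50 = \frac{98290}{1913}$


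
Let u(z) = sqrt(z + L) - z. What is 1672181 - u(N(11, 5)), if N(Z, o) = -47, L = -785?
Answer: 1672134 - 8*I*sqrt(13) ≈ 1.6721e+6 - 28.844*I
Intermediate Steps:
u(z) = sqrt(-785 + z) - z (u(z) = sqrt(z - 785) - z = sqrt(-785 + z) - z)
1672181 - u(N(11, 5)) = 1672181 - (sqrt(-785 - 47) - 1*(-47)) = 1672181 - (sqrt(-832) + 47) = 1672181 - (8*I*sqrt(13) + 47) = 1672181 - (47 + 8*I*sqrt(13)) = 1672181 + (-47 - 8*I*sqrt(13)) = 1672134 - 8*I*sqrt(13)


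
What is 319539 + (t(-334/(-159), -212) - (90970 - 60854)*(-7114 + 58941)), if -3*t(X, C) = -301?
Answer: -4681506878/3 ≈ -1.5605e+9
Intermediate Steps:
t(X, C) = 301/3 (t(X, C) = -⅓*(-301) = 301/3)
319539 + (t(-334/(-159), -212) - (90970 - 60854)*(-7114 + 58941)) = 319539 + (301/3 - (90970 - 60854)*(-7114 + 58941)) = 319539 + (301/3 - 30116*51827) = 319539 + (301/3 - 1*1560821932) = 319539 + (301/3 - 1560821932) = 319539 - 4682465495/3 = -4681506878/3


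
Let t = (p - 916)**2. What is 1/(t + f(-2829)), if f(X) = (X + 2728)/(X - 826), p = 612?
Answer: 3655/337780581 ≈ 1.0821e-5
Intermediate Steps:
t = 92416 (t = (612 - 916)**2 = (-304)**2 = 92416)
f(X) = (2728 + X)/(-826 + X)
1/(t + f(-2829)) = 1/(92416 + (2728 - 2829)/(-826 - 2829)) = 1/(92416 - 101/(-3655)) = 1/(92416 - 1/3655*(-101)) = 1/(92416 + 101/3655) = 1/(337780581/3655) = 3655/337780581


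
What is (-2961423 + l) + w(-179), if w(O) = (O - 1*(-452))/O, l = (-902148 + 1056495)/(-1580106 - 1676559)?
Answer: -575447276078821/194314345 ≈ -2.9614e+6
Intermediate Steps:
l = -51449/1085555 (l = 154347/(-3256665) = 154347*(-1/3256665) = -51449/1085555 ≈ -0.047394)
w(O) = (452 + O)/O (w(O) = (O + 452)/O = (452 + O)/O)
(-2961423 + l) + w(-179) = (-2961423 - 51449/1085555) + (452 - 179)/(-179) = -3214787596214/1085555 - 1/179*273 = -3214787596214/1085555 - 273/179 = -575447276078821/194314345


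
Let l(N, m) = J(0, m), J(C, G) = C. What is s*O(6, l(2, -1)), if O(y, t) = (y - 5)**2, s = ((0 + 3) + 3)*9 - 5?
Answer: 49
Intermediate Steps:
s = 49 (s = (3 + 3)*9 - 5 = 6*9 - 5 = 54 - 5 = 49)
l(N, m) = 0
O(y, t) = (-5 + y)**2
s*O(6, l(2, -1)) = 49*(-5 + 6)**2 = 49*1**2 = 49*1 = 49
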